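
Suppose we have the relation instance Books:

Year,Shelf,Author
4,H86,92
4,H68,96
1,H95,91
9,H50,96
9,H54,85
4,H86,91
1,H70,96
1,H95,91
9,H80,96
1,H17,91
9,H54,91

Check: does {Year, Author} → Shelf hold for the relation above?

(Year=4, Author=92): 1 row → Shelf = H86 ✓
(Year=4, Author=96): 1 row → Shelf = H68 ✓
(Year=1, Author=91): 3 rows → Shelf takes values {H95, H17} — violation
(Year=9, Author=96): 2 rows → Shelf takes values {H50, H80} — violation
(Year=9, Author=85): 1 row → Shelf = H54 ✓
(Year=4, Author=91): 1 row → Shelf = H86 ✓
(Year=1, Author=96): 1 row → Shelf = H70 ✓
(Year=9, Author=91): 1 row → Shelf = H54 ✓
Two rows agree on {Year, Author} but differ on Shelf, so {Year, Author} → Shelf does not hold.

No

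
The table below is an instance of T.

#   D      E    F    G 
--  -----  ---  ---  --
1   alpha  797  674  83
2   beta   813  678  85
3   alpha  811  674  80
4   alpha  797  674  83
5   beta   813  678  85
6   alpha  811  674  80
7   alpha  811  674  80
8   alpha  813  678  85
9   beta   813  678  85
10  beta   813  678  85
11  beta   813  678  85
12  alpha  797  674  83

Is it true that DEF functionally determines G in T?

(D=alpha, E=797, F=674): rows 1, 4, 12 → G = 83, 83, 83 ✓
(D=beta, E=813, F=678): rows 2, 5, 9, 10, 11 → G = 85, 85, 85, 85, 85 ✓
(D=alpha, E=811, F=674): rows 3, 6, 7 → G = 80, 80, 80 ✓
(D=alpha, E=813, F=678): row 8 → G = 85 ✓
Every DEF value is associated with a single G value, so DEF → G holds.

Yes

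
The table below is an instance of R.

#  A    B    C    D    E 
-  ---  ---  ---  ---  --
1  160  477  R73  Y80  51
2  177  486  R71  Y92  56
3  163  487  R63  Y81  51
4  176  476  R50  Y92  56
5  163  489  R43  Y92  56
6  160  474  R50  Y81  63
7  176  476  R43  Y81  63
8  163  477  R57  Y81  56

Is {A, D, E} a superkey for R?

Yes

All 8 rows have distinct {A, D, E} values, so {A, D, E} → (all attributes) holds and {A, D, E} is a superkey.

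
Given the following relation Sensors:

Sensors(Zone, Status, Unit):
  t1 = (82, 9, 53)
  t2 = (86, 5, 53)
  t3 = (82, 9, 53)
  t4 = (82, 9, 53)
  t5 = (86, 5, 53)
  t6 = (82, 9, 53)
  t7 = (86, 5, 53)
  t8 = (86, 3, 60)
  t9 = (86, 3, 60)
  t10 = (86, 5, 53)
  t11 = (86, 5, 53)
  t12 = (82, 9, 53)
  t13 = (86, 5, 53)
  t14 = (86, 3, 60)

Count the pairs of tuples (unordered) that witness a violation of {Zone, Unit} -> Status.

0

(Zone=82, Unit=53): all 5 rows agree on Status — 0 pairs.
(Zone=86, Unit=53): all 6 rows agree on Status — 0 pairs.
(Zone=86, Unit=60): all 3 rows agree on Status — 0 pairs.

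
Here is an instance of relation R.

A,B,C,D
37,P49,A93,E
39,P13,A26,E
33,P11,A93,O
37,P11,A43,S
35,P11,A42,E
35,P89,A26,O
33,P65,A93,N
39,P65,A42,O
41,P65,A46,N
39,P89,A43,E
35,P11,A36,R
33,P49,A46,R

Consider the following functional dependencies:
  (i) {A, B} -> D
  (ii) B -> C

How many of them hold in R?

0

(i) {A, B} -> D: (A=35, B=P11): 2 rows → D takes values {E, R} — violation — fails.
(ii) B -> C: B=P49: 2 rows → C takes values {A93, A46} — violation; B=P11: 4 rows → C takes values {A93, A43, A42, A36} — violation; B=P89: 2 rows → C takes values {A26, A43} — violation; B=P65: 3 rows → C takes values {A93, A42, A46} — violation — fails.
None of the 2 dependencies hold.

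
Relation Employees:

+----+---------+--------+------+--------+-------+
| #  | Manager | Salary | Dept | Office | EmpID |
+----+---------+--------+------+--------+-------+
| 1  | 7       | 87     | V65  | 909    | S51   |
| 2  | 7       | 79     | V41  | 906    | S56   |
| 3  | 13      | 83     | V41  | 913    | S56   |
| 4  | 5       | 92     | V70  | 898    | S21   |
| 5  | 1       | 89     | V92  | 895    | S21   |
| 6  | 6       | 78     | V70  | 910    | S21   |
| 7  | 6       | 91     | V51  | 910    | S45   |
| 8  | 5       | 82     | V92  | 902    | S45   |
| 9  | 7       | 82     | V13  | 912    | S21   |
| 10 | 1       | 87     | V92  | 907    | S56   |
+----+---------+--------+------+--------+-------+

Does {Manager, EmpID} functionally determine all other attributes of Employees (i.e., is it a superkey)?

All 10 rows have distinct {Manager, EmpID} values, so {Manager, EmpID} → (all attributes) holds and {Manager, EmpID} is a superkey.

Yes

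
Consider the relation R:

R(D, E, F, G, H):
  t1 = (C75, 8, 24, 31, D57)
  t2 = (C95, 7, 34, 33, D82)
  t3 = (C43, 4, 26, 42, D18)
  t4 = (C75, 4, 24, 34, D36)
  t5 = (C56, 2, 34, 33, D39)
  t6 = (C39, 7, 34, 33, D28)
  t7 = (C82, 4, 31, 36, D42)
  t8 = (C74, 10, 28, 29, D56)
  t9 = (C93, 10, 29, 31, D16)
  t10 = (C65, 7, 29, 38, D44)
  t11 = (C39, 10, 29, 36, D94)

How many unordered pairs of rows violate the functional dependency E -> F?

E=7: violating pairs (2,10), (6,10) — 2 pairs.
E=4: violating pairs (3,4), (3,7), (4,7) — 3 pairs.
E=10: violating pairs (8,9), (8,11) — 2 pairs.

7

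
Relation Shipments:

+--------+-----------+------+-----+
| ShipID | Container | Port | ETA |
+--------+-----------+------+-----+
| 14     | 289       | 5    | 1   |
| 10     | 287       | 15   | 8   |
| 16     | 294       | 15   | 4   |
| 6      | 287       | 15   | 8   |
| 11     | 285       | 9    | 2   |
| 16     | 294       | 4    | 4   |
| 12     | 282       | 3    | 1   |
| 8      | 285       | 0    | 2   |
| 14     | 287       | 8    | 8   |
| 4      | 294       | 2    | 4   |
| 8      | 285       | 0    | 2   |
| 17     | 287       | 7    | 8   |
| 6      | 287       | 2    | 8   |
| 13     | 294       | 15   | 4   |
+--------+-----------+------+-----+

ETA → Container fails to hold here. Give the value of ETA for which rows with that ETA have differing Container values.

1

ETA=1: 2 rows → Container takes values {289, 282} — violation
ETA=8: 5 rows → Container = 287, 287, 287, 287, 287 ✓
ETA=4: 4 rows → Container = 294, 294, 294, 294 ✓
ETA=2: 3 rows → Container = 285, 285, 285 ✓
The only ETA value with inconsistent Container is ETA=1.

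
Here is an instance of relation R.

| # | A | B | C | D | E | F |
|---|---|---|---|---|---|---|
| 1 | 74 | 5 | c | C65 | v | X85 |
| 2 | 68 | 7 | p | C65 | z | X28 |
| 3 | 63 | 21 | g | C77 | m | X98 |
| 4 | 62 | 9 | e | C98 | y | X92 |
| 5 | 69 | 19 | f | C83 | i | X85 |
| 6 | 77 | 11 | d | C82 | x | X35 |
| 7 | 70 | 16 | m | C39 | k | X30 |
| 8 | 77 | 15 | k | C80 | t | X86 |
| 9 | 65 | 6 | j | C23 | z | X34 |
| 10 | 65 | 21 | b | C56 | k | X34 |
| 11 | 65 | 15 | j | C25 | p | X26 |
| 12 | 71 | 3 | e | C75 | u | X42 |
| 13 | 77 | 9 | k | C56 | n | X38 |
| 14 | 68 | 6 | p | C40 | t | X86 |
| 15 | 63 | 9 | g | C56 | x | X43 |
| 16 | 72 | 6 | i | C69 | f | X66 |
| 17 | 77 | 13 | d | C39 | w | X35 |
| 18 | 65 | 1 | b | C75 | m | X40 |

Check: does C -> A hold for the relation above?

No

C=c: row 1 → A = 74 ✓
C=p: rows 2, 14 → A = 68, 68 ✓
C=g: rows 3, 15 → A = 63, 63 ✓
C=e: rows 4, 12 → A takes values {62, 71} — violation
C=f: row 5 → A = 69 ✓
C=d: rows 6, 17 → A = 77, 77 ✓
C=m: row 7 → A = 70 ✓
C=k: rows 8, 13 → A = 77, 77 ✓
C=j: rows 9, 11 → A = 65, 65 ✓
C=b: rows 10, 18 → A = 65, 65 ✓
C=i: row 16 → A = 72 ✓
Two rows agree on C but differ on A, so C -> A does not hold.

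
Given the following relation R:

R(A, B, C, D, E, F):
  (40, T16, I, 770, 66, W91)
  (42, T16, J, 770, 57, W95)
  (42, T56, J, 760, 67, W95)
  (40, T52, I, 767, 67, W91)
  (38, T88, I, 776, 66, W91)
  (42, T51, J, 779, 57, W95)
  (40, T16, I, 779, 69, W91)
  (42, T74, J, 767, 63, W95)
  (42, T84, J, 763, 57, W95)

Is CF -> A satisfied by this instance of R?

No

(C=I, F=W91): 4 rows → A takes values {40, 38} — violation
(C=J, F=W95): 5 rows → A = 42, 42, 42, 42, 42 ✓
Two rows agree on CF but differ on A, so CF -> A does not hold.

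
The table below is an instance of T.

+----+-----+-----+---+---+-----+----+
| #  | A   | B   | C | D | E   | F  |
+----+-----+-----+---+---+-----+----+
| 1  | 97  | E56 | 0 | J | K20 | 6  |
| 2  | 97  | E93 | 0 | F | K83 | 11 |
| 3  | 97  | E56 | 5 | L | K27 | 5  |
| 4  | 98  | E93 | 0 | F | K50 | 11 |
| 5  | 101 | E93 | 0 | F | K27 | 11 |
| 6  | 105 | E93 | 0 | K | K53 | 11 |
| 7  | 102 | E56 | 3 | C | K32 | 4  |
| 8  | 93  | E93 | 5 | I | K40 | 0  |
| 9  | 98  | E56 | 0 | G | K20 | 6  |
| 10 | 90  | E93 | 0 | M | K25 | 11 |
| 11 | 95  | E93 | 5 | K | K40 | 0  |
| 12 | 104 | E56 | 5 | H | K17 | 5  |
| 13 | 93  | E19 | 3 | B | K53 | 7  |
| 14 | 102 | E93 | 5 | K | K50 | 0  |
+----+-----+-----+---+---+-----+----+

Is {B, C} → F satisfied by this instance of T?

Yes

(B=E56, C=0): rows 1, 9 → F = 6, 6 ✓
(B=E93, C=0): rows 2, 4, 5, 6, 10 → F = 11, 11, 11, 11, 11 ✓
(B=E56, C=5): rows 3, 12 → F = 5, 5 ✓
(B=E56, C=3): row 7 → F = 4 ✓
(B=E93, C=5): rows 8, 11, 14 → F = 0, 0, 0 ✓
(B=E19, C=3): row 13 → F = 7 ✓
Every {B, C} value is associated with a single F value, so {B, C} → F holds.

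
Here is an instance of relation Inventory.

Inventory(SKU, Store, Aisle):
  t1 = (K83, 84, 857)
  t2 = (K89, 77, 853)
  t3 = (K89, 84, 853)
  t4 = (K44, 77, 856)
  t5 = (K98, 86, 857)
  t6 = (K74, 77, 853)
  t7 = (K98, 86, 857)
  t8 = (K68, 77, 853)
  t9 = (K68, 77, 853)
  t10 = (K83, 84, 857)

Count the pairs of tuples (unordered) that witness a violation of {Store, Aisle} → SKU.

5

(Store=84, Aisle=857): all 2 rows agree on SKU — 0 pairs.
(Store=77, Aisle=853): violating pairs (2,6), (2,8), (2,9), (6,8), (6,9) — 5 pairs.
(Store=86, Aisle=857): all 2 rows agree on SKU — 0 pairs.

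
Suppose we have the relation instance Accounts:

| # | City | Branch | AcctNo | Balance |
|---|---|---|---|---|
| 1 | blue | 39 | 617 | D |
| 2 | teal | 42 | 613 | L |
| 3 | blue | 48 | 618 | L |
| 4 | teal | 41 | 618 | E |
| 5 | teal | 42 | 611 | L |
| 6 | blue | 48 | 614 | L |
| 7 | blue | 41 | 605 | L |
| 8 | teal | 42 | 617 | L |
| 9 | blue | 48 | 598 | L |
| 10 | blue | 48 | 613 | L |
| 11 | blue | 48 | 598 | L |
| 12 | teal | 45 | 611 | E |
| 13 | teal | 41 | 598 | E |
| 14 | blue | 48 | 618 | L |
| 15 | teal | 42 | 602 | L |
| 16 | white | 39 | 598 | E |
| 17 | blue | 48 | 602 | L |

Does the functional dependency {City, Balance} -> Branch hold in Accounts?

(City=blue, Balance=D): row 1 → Branch = 39 ✓
(City=teal, Balance=L): rows 2, 5, 8, 15 → Branch = 42, 42, 42, 42 ✓
(City=blue, Balance=L): rows 3, 6, 7, 9, 10, 11, 14, 17 → Branch takes values {48, 41} — violation
(City=teal, Balance=E): rows 4, 12, 13 → Branch takes values {41, 45} — violation
(City=white, Balance=E): row 16 → Branch = 39 ✓
Two rows agree on {City, Balance} but differ on Branch, so {City, Balance} -> Branch does not hold.

No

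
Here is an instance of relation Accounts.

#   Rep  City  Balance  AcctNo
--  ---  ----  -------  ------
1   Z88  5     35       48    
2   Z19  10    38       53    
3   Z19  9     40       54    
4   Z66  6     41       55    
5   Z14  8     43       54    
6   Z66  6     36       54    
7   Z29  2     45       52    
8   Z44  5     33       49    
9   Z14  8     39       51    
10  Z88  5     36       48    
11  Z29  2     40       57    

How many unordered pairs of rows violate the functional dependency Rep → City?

Rep=Z88: all 2 rows agree on City — 0 pairs.
Rep=Z19: violating pairs (2,3) — 1 pair.
Rep=Z66: all 2 rows agree on City — 0 pairs.
Rep=Z14: all 2 rows agree on City — 0 pairs.
Rep=Z29: all 2 rows agree on City — 0 pairs.

1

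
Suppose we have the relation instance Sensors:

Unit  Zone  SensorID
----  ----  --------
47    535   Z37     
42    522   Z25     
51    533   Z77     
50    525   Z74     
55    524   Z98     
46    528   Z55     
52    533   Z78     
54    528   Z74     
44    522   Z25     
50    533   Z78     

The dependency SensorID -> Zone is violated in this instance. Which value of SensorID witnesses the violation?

Z74

SensorID=Z37: 1 row → Zone = 535 ✓
SensorID=Z25: 2 rows → Zone = 522, 522 ✓
SensorID=Z77: 1 row → Zone = 533 ✓
SensorID=Z74: 2 rows → Zone takes values {525, 528} — violation
SensorID=Z98: 1 row → Zone = 524 ✓
SensorID=Z55: 1 row → Zone = 528 ✓
SensorID=Z78: 2 rows → Zone = 533, 533 ✓
The only SensorID value with inconsistent Zone is SensorID=Z74.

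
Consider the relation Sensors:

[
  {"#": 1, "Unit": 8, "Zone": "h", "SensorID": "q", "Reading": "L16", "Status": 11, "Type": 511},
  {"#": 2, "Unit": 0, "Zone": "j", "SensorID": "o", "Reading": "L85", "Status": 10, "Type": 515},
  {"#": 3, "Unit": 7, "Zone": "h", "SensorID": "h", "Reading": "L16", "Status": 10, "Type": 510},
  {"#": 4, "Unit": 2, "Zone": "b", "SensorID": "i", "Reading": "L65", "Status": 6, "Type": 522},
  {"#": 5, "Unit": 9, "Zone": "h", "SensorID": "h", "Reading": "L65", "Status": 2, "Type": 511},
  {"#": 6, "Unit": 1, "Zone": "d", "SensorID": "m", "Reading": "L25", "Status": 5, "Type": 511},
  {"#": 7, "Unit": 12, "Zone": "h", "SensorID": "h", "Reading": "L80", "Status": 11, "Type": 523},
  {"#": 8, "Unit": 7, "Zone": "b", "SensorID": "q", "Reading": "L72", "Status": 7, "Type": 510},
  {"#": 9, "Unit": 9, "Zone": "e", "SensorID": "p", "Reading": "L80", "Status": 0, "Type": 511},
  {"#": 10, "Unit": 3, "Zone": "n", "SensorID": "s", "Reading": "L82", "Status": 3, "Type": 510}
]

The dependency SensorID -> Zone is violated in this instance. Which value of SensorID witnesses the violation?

q

SensorID=q: rows 1, 8 → Zone takes values {h, b} — violation
SensorID=o: row 2 → Zone = j ✓
SensorID=h: rows 3, 5, 7 → Zone = h, h, h ✓
SensorID=i: row 4 → Zone = b ✓
SensorID=m: row 6 → Zone = d ✓
SensorID=p: row 9 → Zone = e ✓
SensorID=s: row 10 → Zone = n ✓
The only SensorID value with inconsistent Zone is SensorID=q.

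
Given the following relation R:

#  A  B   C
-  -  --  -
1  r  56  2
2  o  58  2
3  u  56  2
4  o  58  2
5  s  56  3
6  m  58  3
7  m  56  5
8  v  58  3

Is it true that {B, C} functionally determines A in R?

No

(B=56, C=2): rows 1, 3 → A takes values {r, u} — violation
(B=58, C=2): rows 2, 4 → A = o, o ✓
(B=56, C=3): row 5 → A = s ✓
(B=58, C=3): rows 6, 8 → A takes values {m, v} — violation
(B=56, C=5): row 7 → A = m ✓
Two rows agree on {B, C} but differ on A, so {B, C} -> A does not hold.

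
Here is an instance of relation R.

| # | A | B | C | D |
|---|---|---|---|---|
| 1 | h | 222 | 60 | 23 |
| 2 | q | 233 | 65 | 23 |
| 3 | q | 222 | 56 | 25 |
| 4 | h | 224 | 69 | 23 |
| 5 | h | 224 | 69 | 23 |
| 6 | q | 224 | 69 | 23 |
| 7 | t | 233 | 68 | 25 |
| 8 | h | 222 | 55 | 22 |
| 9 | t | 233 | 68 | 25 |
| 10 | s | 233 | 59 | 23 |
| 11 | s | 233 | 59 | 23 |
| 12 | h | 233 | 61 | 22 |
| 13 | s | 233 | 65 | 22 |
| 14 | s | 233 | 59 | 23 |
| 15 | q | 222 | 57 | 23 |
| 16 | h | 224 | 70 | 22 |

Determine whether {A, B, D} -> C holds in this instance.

Yes

(A=h, B=222, D=23): row 1 → C = 60 ✓
(A=q, B=233, D=23): row 2 → C = 65 ✓
(A=q, B=222, D=25): row 3 → C = 56 ✓
(A=h, B=224, D=23): rows 4, 5 → C = 69, 69 ✓
(A=q, B=224, D=23): row 6 → C = 69 ✓
(A=t, B=233, D=25): rows 7, 9 → C = 68, 68 ✓
(A=h, B=222, D=22): row 8 → C = 55 ✓
(A=s, B=233, D=23): rows 10, 11, 14 → C = 59, 59, 59 ✓
(A=h, B=233, D=22): row 12 → C = 61 ✓
(A=s, B=233, D=22): row 13 → C = 65 ✓
(A=q, B=222, D=23): row 15 → C = 57 ✓
(A=h, B=224, D=22): row 16 → C = 70 ✓
Every {A, B, D} value is associated with a single C value, so {A, B, D} -> C holds.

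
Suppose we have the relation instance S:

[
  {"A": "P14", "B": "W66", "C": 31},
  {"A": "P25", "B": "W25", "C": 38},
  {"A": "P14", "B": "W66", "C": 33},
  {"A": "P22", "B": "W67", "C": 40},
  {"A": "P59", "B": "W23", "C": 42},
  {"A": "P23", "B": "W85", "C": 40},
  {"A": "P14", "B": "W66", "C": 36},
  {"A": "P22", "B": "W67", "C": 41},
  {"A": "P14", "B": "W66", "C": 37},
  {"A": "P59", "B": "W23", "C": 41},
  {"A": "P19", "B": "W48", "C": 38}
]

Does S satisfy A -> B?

Yes

A=P14: 4 rows → B = W66, W66, W66, W66 ✓
A=P25: 1 row → B = W25 ✓
A=P22: 2 rows → B = W67, W67 ✓
A=P59: 2 rows → B = W23, W23 ✓
A=P23: 1 row → B = W85 ✓
A=P19: 1 row → B = W48 ✓
Every A value is associated with a single B value, so A -> B holds.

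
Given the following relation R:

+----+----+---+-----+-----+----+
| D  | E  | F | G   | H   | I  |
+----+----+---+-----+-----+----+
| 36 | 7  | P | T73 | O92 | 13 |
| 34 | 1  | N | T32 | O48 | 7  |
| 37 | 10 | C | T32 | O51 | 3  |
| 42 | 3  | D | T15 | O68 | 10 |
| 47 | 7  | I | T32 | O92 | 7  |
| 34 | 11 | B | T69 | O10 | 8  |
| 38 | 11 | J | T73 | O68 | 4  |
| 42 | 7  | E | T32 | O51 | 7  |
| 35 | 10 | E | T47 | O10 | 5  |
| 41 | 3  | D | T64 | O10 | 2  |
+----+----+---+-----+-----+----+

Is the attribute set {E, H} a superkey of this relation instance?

Two distinct rows share (E=7, H=O92), so {E, H} does not determine every attribute — not a superkey.

No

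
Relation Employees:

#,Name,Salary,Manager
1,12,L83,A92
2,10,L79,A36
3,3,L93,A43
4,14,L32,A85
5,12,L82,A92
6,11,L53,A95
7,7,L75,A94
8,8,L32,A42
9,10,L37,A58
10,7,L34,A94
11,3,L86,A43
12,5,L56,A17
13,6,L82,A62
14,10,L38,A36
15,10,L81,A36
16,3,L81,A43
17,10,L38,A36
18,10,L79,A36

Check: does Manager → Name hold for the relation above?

Manager=A92: rows 1, 5 → Name = 12, 12 ✓
Manager=A36: rows 2, 14, 15, 17, 18 → Name = 10, 10, 10, 10, 10 ✓
Manager=A43: rows 3, 11, 16 → Name = 3, 3, 3 ✓
Manager=A85: row 4 → Name = 14 ✓
Manager=A95: row 6 → Name = 11 ✓
Manager=A94: rows 7, 10 → Name = 7, 7 ✓
Manager=A42: row 8 → Name = 8 ✓
Manager=A58: row 9 → Name = 10 ✓
Manager=A17: row 12 → Name = 5 ✓
Manager=A62: row 13 → Name = 6 ✓
Every Manager value is associated with a single Name value, so Manager → Name holds.

Yes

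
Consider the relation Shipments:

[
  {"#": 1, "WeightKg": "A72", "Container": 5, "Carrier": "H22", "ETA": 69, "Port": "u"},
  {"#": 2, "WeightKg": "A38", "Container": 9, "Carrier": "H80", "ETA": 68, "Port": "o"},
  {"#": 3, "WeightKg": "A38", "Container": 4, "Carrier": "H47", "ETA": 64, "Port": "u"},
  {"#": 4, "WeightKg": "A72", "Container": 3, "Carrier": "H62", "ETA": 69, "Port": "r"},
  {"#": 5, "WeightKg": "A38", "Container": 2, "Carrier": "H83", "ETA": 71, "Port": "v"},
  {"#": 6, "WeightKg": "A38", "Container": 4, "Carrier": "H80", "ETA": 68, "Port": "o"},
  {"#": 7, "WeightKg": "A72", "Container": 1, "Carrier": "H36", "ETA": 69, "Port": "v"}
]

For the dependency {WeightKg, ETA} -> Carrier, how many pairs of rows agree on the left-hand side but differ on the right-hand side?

(WeightKg=A72, ETA=69): violating pairs (1,4), (1,7), (4,7) — 3 pairs.
(WeightKg=A38, ETA=68): all 2 rows agree on Carrier — 0 pairs.

3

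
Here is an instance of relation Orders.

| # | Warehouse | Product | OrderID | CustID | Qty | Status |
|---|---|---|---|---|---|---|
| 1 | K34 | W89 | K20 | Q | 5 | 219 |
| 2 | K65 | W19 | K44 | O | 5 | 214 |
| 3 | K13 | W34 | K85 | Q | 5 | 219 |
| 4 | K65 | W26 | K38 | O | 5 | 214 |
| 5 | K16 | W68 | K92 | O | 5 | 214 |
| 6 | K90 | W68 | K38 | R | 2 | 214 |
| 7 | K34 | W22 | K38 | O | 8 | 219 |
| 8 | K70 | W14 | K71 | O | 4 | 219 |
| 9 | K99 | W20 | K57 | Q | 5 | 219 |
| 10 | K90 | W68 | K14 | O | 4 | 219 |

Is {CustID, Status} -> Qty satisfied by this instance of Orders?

(CustID=Q, Status=219): rows 1, 3, 9 → Qty = 5, 5, 5 ✓
(CustID=O, Status=214): rows 2, 4, 5 → Qty = 5, 5, 5 ✓
(CustID=R, Status=214): row 6 → Qty = 2 ✓
(CustID=O, Status=219): rows 7, 8, 10 → Qty takes values {8, 4} — violation
Two rows agree on {CustID, Status} but differ on Qty, so {CustID, Status} -> Qty does not hold.

No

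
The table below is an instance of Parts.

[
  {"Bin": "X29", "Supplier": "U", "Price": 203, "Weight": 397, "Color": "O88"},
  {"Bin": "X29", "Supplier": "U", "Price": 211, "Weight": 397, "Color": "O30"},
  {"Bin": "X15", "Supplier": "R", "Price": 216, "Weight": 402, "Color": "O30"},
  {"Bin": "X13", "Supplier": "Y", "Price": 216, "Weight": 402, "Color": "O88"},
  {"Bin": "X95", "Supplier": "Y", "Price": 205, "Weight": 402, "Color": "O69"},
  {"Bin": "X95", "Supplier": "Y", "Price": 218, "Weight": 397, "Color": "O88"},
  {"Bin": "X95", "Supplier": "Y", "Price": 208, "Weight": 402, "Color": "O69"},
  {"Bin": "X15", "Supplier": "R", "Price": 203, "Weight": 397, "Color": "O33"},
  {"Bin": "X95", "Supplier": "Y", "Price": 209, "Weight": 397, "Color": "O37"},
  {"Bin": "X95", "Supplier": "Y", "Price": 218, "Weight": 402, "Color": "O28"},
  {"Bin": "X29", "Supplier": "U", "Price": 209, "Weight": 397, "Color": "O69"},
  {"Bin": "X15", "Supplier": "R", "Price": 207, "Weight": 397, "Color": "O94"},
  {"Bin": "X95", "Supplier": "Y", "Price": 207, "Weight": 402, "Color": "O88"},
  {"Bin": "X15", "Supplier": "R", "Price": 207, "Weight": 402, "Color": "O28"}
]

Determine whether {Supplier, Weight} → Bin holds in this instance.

(Supplier=U, Weight=397): 3 rows → Bin = X29, X29, X29 ✓
(Supplier=R, Weight=402): 2 rows → Bin = X15, X15 ✓
(Supplier=Y, Weight=402): 5 rows → Bin takes values {X13, X95} — violation
(Supplier=Y, Weight=397): 2 rows → Bin = X95, X95 ✓
(Supplier=R, Weight=397): 2 rows → Bin = X15, X15 ✓
Two rows agree on {Supplier, Weight} but differ on Bin, so {Supplier, Weight} → Bin does not hold.

No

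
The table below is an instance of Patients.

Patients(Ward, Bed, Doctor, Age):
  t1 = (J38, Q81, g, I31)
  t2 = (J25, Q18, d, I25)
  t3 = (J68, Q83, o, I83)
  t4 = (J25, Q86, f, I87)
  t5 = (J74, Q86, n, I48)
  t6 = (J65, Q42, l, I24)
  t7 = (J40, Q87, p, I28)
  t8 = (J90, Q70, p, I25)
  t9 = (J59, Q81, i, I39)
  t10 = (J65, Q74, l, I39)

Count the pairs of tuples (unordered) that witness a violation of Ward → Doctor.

Ward=J25: violating pairs (2,4) — 1 pair.
Ward=J65: all 2 rows agree on Doctor — 0 pairs.

1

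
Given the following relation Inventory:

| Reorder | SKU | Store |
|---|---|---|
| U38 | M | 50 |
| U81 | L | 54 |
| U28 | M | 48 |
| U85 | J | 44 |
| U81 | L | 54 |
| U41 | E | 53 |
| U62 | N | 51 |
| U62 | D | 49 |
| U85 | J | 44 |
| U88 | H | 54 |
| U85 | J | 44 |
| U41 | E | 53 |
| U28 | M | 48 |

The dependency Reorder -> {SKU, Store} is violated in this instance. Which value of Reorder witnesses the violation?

Reorder=U38: 1 row → {SKU,Store} = (M, 50) ✓
Reorder=U81: 2 rows → {SKU,Store} = (L, 54), (L, 54) ✓
Reorder=U28: 2 rows → {SKU,Store} = (M, 48), (M, 48) ✓
Reorder=U85: 3 rows → {SKU,Store} = (J, 44), (J, 44), (J, 44) ✓
Reorder=U41: 2 rows → {SKU,Store} = (E, 53), (E, 53) ✓
Reorder=U62: 2 rows → {SKU,Store} takes values {(N, 51), (D, 49)} — violation
Reorder=U88: 1 row → {SKU,Store} = (H, 54) ✓
The only Reorder value with inconsistent RHS is Reorder=U62.

U62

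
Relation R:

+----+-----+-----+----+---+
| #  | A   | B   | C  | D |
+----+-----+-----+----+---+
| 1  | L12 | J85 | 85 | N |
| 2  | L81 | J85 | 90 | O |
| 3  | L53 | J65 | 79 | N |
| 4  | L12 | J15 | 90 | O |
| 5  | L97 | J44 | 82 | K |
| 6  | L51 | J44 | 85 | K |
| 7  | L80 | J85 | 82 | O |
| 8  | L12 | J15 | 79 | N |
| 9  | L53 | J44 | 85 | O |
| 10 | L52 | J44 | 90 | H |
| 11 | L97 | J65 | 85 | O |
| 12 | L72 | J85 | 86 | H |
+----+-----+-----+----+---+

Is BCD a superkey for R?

All 12 rows have distinct BCD values, so BCD → (all attributes) holds and BCD is a superkey.

Yes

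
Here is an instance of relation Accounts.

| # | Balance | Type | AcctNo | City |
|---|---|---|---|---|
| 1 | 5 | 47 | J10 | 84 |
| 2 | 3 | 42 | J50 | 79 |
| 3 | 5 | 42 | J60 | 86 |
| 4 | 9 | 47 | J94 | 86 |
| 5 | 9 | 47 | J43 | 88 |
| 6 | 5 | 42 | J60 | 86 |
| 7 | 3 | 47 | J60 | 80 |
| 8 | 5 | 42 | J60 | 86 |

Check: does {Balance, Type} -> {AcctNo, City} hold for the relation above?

(Balance=5, Type=47): row 1 → {AcctNo,City} = (J10, 84) ✓
(Balance=3, Type=42): row 2 → {AcctNo,City} = (J50, 79) ✓
(Balance=5, Type=42): rows 3, 6, 8 → {AcctNo,City} = (J60, 86), (J60, 86), (J60, 86) ✓
(Balance=9, Type=47): rows 4, 5 → {AcctNo,City} takes values {(J94, 86), (J43, 88)} — violation
(Balance=3, Type=47): row 7 → {AcctNo,City} = (J60, 80) ✓
Two rows agree on {Balance, Type} but differ on {AcctNo, City}, so {Balance, Type} -> {AcctNo, City} does not hold.

No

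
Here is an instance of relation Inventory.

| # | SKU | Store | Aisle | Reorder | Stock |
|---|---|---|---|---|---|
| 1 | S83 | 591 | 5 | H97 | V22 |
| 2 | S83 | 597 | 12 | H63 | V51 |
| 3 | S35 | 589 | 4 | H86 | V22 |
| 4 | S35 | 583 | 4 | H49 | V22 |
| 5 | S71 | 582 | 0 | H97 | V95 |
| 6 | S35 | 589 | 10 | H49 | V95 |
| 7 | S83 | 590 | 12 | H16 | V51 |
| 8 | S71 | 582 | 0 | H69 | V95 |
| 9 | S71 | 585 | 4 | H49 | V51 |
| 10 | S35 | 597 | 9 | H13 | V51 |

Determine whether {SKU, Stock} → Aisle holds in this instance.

Yes

(SKU=S83, Stock=V22): row 1 → Aisle = 5 ✓
(SKU=S83, Stock=V51): rows 2, 7 → Aisle = 12, 12 ✓
(SKU=S35, Stock=V22): rows 3, 4 → Aisle = 4, 4 ✓
(SKU=S71, Stock=V95): rows 5, 8 → Aisle = 0, 0 ✓
(SKU=S35, Stock=V95): row 6 → Aisle = 10 ✓
(SKU=S71, Stock=V51): row 9 → Aisle = 4 ✓
(SKU=S35, Stock=V51): row 10 → Aisle = 9 ✓
Every {SKU, Stock} value is associated with a single Aisle value, so {SKU, Stock} → Aisle holds.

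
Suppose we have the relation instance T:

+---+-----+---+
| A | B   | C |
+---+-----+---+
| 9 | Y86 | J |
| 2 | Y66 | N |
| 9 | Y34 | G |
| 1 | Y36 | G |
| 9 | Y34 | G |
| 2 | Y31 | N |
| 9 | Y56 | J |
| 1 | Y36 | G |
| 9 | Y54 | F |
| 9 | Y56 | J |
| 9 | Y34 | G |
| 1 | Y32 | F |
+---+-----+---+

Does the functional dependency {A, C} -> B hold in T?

(A=9, C=J): 3 rows → B takes values {Y86, Y56} — violation
(A=2, C=N): 2 rows → B takes values {Y66, Y31} — violation
(A=9, C=G): 3 rows → B = Y34, Y34, Y34 ✓
(A=1, C=G): 2 rows → B = Y36, Y36 ✓
(A=9, C=F): 1 row → B = Y54 ✓
(A=1, C=F): 1 row → B = Y32 ✓
Two rows agree on {A, C} but differ on B, so {A, C} -> B does not hold.

No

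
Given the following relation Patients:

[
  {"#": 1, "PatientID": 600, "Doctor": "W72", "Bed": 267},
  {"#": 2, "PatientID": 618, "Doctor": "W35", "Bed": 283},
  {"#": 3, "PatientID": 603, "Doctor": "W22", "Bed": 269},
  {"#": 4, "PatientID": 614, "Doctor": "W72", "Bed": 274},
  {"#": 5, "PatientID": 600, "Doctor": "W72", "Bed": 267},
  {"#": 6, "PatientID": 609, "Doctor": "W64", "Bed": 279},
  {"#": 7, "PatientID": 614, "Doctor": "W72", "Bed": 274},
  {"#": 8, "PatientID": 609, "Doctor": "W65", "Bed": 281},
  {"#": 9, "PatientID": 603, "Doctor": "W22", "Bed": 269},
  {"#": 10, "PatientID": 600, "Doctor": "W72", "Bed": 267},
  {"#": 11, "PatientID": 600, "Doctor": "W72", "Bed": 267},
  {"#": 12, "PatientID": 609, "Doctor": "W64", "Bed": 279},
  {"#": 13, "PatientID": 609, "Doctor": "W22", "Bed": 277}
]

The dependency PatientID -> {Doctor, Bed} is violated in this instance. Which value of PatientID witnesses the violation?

PatientID=600: rows 1, 5, 10, 11 → {Doctor,Bed} = (W72, 267), (W72, 267), (W72, 267), (W72, 267) ✓
PatientID=618: row 2 → {Doctor,Bed} = (W35, 283) ✓
PatientID=603: rows 3, 9 → {Doctor,Bed} = (W22, 269), (W22, 269) ✓
PatientID=614: rows 4, 7 → {Doctor,Bed} = (W72, 274), (W72, 274) ✓
PatientID=609: rows 6, 8, 12, 13 → {Doctor,Bed} takes values {(W64, 279), (W65, 281), (W22, 277)} — violation
The only PatientID value with inconsistent RHS is PatientID=609.

609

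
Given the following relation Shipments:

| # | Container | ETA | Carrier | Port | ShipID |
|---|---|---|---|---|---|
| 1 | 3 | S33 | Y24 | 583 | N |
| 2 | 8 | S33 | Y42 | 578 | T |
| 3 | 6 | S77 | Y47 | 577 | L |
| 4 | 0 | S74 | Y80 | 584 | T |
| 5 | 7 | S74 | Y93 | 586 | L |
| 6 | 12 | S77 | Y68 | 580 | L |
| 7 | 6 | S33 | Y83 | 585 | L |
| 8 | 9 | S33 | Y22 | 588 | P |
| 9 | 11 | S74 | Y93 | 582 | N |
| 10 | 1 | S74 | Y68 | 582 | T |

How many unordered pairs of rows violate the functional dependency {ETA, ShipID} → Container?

2

(ETA=S77, ShipID=L): violating pairs (3,6) — 1 pair.
(ETA=S74, ShipID=T): violating pairs (4,10) — 1 pair.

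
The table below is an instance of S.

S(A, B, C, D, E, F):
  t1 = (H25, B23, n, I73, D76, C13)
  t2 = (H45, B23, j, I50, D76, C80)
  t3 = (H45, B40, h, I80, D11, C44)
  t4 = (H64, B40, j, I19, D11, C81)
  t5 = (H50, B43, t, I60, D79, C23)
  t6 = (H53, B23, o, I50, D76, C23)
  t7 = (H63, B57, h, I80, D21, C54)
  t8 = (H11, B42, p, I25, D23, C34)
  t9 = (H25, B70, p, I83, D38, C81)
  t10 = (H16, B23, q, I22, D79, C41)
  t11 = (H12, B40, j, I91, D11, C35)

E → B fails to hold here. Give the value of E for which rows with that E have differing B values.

E=D76: rows 1, 2, 6 → B = B23, B23, B23 ✓
E=D11: rows 3, 4, 11 → B = B40, B40, B40 ✓
E=D79: rows 5, 10 → B takes values {B43, B23} — violation
E=D21: row 7 → B = B57 ✓
E=D23: row 8 → B = B42 ✓
E=D38: row 9 → B = B70 ✓
The only E value with inconsistent B is E=D79.

D79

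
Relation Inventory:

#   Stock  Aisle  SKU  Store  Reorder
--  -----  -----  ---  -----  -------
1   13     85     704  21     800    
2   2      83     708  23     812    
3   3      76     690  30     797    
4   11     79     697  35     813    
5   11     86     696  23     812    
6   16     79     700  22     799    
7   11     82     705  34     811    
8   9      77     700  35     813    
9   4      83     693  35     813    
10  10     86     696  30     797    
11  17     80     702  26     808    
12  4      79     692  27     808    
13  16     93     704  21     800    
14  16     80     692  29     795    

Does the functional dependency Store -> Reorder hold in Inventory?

Yes

Store=21: rows 1, 13 → Reorder = 800, 800 ✓
Store=23: rows 2, 5 → Reorder = 812, 812 ✓
Store=30: rows 3, 10 → Reorder = 797, 797 ✓
Store=35: rows 4, 8, 9 → Reorder = 813, 813, 813 ✓
Store=22: row 6 → Reorder = 799 ✓
Store=34: row 7 → Reorder = 811 ✓
Store=26: row 11 → Reorder = 808 ✓
Store=27: row 12 → Reorder = 808 ✓
Store=29: row 14 → Reorder = 795 ✓
Every Store value is associated with a single Reorder value, so Store -> Reorder holds.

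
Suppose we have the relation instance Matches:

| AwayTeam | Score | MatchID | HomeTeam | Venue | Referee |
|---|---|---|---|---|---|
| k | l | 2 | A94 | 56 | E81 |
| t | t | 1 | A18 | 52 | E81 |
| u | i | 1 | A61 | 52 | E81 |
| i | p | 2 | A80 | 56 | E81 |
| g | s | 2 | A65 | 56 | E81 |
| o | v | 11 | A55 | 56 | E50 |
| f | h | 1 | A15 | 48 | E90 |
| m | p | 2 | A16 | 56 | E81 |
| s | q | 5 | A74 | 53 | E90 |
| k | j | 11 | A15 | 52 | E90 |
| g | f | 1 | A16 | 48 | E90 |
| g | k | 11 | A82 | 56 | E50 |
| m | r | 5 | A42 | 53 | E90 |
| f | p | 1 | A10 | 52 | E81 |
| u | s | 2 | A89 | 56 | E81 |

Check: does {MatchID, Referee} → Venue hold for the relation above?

(MatchID=2, Referee=E81): 5 rows → Venue = 56, 56, 56, 56, 56 ✓
(MatchID=1, Referee=E81): 3 rows → Venue = 52, 52, 52 ✓
(MatchID=11, Referee=E50): 2 rows → Venue = 56, 56 ✓
(MatchID=1, Referee=E90): 2 rows → Venue = 48, 48 ✓
(MatchID=5, Referee=E90): 2 rows → Venue = 53, 53 ✓
(MatchID=11, Referee=E90): 1 row → Venue = 52 ✓
Every {MatchID, Referee} value is associated with a single Venue value, so {MatchID, Referee} → Venue holds.

Yes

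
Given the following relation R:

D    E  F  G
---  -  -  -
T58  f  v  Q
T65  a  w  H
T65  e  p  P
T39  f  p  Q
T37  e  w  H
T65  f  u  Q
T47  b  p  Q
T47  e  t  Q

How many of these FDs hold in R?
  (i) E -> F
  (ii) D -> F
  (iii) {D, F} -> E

1

(i) E -> F: E=f: 3 rows → F takes values {v, p, u} — violation; E=e: 3 rows → F takes values {p, w, t} — violation — fails.
(ii) D -> F: D=T65: 3 rows → F takes values {w, p, u} — violation; D=T47: 2 rows → F takes values {p, t} — violation — fails.
(iii) {D, F} -> E: every LHS value maps to a single RHS value — holds.
1 of the 3 dependencies holds.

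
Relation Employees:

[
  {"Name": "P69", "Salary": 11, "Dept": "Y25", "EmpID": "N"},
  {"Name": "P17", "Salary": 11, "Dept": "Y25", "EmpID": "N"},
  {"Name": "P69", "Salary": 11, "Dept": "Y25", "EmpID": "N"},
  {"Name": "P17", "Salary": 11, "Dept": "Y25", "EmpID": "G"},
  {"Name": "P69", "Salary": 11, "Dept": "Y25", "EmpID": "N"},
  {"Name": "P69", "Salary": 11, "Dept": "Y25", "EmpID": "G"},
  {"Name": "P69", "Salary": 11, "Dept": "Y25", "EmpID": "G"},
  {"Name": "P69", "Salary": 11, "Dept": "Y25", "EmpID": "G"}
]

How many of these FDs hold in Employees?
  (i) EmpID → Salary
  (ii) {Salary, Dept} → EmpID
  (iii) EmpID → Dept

2

(i) EmpID → Salary: every LHS value maps to a single RHS value — holds.
(ii) {Salary, Dept} → EmpID: (Salary=11, Dept=Y25): 8 rows → EmpID takes values {N, G} — violation — fails.
(iii) EmpID → Dept: every LHS value maps to a single RHS value — holds.
2 of the 3 dependencies hold.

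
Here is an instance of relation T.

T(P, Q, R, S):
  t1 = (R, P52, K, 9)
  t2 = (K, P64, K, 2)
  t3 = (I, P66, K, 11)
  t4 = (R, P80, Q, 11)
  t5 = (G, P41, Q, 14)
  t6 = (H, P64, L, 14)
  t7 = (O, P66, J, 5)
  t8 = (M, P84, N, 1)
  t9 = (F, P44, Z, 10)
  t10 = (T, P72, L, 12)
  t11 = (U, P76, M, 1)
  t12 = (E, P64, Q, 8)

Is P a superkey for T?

Rows 1 and 4 have the same P value P=R but are distinct tuples, so P does not determine every attribute — not a superkey.

No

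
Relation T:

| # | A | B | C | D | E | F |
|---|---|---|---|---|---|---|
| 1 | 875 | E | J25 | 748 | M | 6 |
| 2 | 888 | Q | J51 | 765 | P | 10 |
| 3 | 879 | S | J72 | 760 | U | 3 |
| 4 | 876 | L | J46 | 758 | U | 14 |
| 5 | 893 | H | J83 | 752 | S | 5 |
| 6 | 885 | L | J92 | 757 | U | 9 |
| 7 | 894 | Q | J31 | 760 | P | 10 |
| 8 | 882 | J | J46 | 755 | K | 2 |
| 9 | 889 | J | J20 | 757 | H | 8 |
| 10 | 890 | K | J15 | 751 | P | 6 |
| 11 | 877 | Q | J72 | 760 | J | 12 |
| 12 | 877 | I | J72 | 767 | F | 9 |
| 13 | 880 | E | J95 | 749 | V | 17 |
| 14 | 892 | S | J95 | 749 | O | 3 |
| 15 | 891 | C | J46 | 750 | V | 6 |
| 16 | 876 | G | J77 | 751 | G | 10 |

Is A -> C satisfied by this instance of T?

A=875: row 1 → C = J25 ✓
A=888: row 2 → C = J51 ✓
A=879: row 3 → C = J72 ✓
A=876: rows 4, 16 → C takes values {J46, J77} — violation
A=893: row 5 → C = J83 ✓
A=885: row 6 → C = J92 ✓
A=894: row 7 → C = J31 ✓
A=882: row 8 → C = J46 ✓
A=889: row 9 → C = J20 ✓
A=890: row 10 → C = J15 ✓
A=877: rows 11, 12 → C = J72, J72 ✓
A=880: row 13 → C = J95 ✓
A=892: row 14 → C = J95 ✓
A=891: row 15 → C = J46 ✓
Two rows agree on A but differ on C, so A -> C does not hold.

No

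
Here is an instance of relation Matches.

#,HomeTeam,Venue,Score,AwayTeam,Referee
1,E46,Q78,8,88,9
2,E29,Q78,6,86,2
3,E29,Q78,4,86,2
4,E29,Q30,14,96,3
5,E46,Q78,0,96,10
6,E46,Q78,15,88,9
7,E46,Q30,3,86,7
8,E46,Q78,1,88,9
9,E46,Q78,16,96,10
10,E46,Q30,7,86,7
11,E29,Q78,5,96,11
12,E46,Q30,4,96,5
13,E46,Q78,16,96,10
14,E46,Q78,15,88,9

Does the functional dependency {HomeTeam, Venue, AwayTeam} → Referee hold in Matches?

Yes

(HomeTeam=E46, Venue=Q78, AwayTeam=88): rows 1, 6, 8, 14 → Referee = 9, 9, 9, 9 ✓
(HomeTeam=E29, Venue=Q78, AwayTeam=86): rows 2, 3 → Referee = 2, 2 ✓
(HomeTeam=E29, Venue=Q30, AwayTeam=96): row 4 → Referee = 3 ✓
(HomeTeam=E46, Venue=Q78, AwayTeam=96): rows 5, 9, 13 → Referee = 10, 10, 10 ✓
(HomeTeam=E46, Venue=Q30, AwayTeam=86): rows 7, 10 → Referee = 7, 7 ✓
(HomeTeam=E29, Venue=Q78, AwayTeam=96): row 11 → Referee = 11 ✓
(HomeTeam=E46, Venue=Q30, AwayTeam=96): row 12 → Referee = 5 ✓
Every {HomeTeam, Venue, AwayTeam} value is associated with a single Referee value, so {HomeTeam, Venue, AwayTeam} → Referee holds.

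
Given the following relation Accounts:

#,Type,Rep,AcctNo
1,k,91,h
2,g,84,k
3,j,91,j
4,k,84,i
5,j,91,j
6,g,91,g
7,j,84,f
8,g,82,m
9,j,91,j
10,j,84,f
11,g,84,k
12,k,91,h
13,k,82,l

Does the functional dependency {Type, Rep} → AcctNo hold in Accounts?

(Type=k, Rep=91): rows 1, 12 → AcctNo = h, h ✓
(Type=g, Rep=84): rows 2, 11 → AcctNo = k, k ✓
(Type=j, Rep=91): rows 3, 5, 9 → AcctNo = j, j, j ✓
(Type=k, Rep=84): row 4 → AcctNo = i ✓
(Type=g, Rep=91): row 6 → AcctNo = g ✓
(Type=j, Rep=84): rows 7, 10 → AcctNo = f, f ✓
(Type=g, Rep=82): row 8 → AcctNo = m ✓
(Type=k, Rep=82): row 13 → AcctNo = l ✓
Every {Type, Rep} value is associated with a single AcctNo value, so {Type, Rep} → AcctNo holds.

Yes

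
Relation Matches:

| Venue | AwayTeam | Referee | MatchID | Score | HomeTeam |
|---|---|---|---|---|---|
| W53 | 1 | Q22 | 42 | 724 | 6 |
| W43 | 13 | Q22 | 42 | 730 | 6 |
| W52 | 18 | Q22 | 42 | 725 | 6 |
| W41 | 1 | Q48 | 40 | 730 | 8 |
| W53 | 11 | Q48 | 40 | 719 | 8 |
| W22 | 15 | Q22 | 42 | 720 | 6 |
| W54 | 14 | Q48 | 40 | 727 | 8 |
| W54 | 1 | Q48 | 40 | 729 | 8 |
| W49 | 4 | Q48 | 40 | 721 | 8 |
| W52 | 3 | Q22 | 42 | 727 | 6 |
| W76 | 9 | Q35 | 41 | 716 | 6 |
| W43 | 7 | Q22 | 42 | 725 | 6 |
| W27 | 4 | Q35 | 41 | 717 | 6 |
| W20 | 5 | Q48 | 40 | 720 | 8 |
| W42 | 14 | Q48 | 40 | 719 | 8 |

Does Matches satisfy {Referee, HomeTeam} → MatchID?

(Referee=Q22, HomeTeam=6): 6 rows → MatchID = 42, 42, 42, 42, 42, 42 ✓
(Referee=Q48, HomeTeam=8): 7 rows → MatchID = 40, 40, 40, 40, 40, 40, 40 ✓
(Referee=Q35, HomeTeam=6): 2 rows → MatchID = 41, 41 ✓
Every {Referee, HomeTeam} value is associated with a single MatchID value, so {Referee, HomeTeam} → MatchID holds.

Yes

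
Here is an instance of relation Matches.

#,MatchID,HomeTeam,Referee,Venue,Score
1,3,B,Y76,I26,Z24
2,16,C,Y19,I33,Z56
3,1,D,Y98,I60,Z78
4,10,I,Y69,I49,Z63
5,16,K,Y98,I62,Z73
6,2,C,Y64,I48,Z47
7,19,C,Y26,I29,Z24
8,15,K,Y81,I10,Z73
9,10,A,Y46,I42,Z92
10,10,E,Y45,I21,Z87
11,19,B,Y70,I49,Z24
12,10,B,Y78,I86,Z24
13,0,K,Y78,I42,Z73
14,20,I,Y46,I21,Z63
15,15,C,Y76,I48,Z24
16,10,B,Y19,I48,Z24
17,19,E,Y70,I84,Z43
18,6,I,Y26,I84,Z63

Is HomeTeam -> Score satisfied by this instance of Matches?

No

HomeTeam=B: rows 1, 11, 12, 16 → Score = Z24, Z24, Z24, Z24 ✓
HomeTeam=C: rows 2, 6, 7, 15 → Score takes values {Z56, Z47, Z24} — violation
HomeTeam=D: row 3 → Score = Z78 ✓
HomeTeam=I: rows 4, 14, 18 → Score = Z63, Z63, Z63 ✓
HomeTeam=K: rows 5, 8, 13 → Score = Z73, Z73, Z73 ✓
HomeTeam=A: row 9 → Score = Z92 ✓
HomeTeam=E: rows 10, 17 → Score takes values {Z87, Z43} — violation
Two rows agree on HomeTeam but differ on Score, so HomeTeam -> Score does not hold.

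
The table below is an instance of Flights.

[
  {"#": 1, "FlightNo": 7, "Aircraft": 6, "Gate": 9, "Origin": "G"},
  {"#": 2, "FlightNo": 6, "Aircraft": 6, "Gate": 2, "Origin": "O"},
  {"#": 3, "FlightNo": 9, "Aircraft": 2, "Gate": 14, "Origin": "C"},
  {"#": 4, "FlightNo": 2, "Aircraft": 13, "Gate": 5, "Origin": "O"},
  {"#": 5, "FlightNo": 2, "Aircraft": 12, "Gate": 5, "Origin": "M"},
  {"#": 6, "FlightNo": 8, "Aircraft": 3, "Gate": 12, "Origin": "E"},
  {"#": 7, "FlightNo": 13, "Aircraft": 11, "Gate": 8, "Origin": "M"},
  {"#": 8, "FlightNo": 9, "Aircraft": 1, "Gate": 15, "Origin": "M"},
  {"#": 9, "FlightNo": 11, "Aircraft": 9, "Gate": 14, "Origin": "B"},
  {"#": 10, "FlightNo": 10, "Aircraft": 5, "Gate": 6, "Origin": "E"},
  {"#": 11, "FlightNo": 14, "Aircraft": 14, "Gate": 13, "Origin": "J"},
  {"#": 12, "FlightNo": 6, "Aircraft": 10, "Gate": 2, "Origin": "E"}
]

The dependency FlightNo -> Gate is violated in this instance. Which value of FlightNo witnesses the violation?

FlightNo=7: row 1 → Gate = 9 ✓
FlightNo=6: rows 2, 12 → Gate = 2, 2 ✓
FlightNo=9: rows 3, 8 → Gate takes values {14, 15} — violation
FlightNo=2: rows 4, 5 → Gate = 5, 5 ✓
FlightNo=8: row 6 → Gate = 12 ✓
FlightNo=13: row 7 → Gate = 8 ✓
FlightNo=11: row 9 → Gate = 14 ✓
FlightNo=10: row 10 → Gate = 6 ✓
FlightNo=14: row 11 → Gate = 13 ✓
The only FlightNo value with inconsistent Gate is FlightNo=9.

9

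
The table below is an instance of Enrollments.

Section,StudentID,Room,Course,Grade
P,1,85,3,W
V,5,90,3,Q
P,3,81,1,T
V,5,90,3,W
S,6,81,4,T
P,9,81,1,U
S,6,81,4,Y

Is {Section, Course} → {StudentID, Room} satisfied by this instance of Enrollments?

(Section=P, Course=3): 1 row → {StudentID,Room} = (1, 85) ✓
(Section=V, Course=3): 2 rows → {StudentID,Room} = (5, 90), (5, 90) ✓
(Section=P, Course=1): 2 rows → {StudentID,Room} takes values {(3, 81), (9, 81)} — violation
(Section=S, Course=4): 2 rows → {StudentID,Room} = (6, 81), (6, 81) ✓
Two rows agree on {Section, Course} but differ on {StudentID, Room}, so {Section, Course} → {StudentID, Room} does not hold.

No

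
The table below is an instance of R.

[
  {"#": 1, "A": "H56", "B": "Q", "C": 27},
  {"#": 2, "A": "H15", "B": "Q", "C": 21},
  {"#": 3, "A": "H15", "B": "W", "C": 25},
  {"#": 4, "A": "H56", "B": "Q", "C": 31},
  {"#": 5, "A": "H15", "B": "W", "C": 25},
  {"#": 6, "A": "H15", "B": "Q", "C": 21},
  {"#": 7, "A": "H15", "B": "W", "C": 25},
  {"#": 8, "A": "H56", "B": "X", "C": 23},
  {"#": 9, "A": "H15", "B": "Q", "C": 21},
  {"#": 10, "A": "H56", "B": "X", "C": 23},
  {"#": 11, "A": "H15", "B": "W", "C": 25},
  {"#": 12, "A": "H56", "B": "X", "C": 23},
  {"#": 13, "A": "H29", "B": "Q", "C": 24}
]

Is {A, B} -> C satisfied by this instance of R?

No

(A=H56, B=Q): rows 1, 4 → C takes values {27, 31} — violation
(A=H15, B=Q): rows 2, 6, 9 → C = 21, 21, 21 ✓
(A=H15, B=W): rows 3, 5, 7, 11 → C = 25, 25, 25, 25 ✓
(A=H56, B=X): rows 8, 10, 12 → C = 23, 23, 23 ✓
(A=H29, B=Q): row 13 → C = 24 ✓
Two rows agree on {A, B} but differ on C, so {A, B} -> C does not hold.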